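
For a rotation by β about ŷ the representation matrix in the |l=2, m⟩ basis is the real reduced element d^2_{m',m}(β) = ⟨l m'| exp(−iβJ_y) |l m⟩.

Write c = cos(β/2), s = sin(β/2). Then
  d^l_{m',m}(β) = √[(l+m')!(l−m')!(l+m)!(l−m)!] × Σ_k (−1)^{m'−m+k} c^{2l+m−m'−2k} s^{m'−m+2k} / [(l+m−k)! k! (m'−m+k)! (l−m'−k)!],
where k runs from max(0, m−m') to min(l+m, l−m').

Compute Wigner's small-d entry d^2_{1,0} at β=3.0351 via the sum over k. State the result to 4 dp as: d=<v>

d^2_{1,0}(β=3.0351) via Wigner's sum:
With c≡cos(β/2)=0.053221 and s≡sin(β/2)=0.998583, N=[6·1·2·2]^{1/2}=4.898979
k∈{0,1} keeps every argument non-negative
  k=0: (−1)^1·4.8990/(2)·0.0532^3·0.9986^1 = -0.000369
  k=1: (−1)^2·4.8990/(2)·0.0532^1·0.9986^3 = +0.129811
d^2_{1,0}(3.0351) = -0.000369 +0.129811 = +0.129442

d=0.1294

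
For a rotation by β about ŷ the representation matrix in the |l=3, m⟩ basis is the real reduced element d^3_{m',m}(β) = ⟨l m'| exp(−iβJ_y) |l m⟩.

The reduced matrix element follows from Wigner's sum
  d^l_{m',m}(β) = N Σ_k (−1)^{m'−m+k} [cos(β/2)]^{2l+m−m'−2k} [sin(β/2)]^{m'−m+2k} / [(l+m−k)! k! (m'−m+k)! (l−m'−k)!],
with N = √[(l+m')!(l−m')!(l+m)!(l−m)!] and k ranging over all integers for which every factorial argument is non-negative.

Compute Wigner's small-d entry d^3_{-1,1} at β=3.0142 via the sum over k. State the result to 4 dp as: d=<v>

d^3_{-1,1}(β=3.0142) via Wigner's sum:
c=cos(3.0142/2)=0.063653, s=sin(3.0142/2)=0.997972; N=√[2·24·24·2]=48.000000
The bounds max(0,m−m')=2 and min(l+m,l−m')=4 give 3 terms
  k=2: (−1)^0·48.0000/(8)·0.0637^4·0.9980^2 = +0.000098
  k=3: (−1)^1·48.0000/(6)·0.0637^2·0.9980^4 = -0.032152
  k=4: (−1)^2·48.0000/(48)·0.0637^0·0.9980^6 = +0.987894
d^3_{-1,1}(3.0142) = +0.000098 -0.032152 +0.987894 = +0.955840

d=0.9558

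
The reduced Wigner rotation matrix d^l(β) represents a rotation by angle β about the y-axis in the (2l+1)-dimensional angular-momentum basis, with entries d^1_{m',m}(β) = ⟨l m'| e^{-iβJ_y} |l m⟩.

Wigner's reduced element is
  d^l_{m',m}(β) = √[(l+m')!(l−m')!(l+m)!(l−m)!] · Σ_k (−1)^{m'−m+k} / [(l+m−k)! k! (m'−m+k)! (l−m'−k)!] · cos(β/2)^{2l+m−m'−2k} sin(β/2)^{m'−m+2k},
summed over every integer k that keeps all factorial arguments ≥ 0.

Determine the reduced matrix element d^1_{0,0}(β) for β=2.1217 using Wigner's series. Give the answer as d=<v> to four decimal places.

d=-0.5235

d^1_{0,0}(β=2.1217) via Wigner's sum:
Half-angle: c=0.488130, s=0.872771. N=√(1·1·1·1)=1.000000
The bounds max(0,m−m')=0 and min(l+m,l−m')=1 give 2 terms
  k=0: (−1)^0·1.0000/(1)·0.4881^2·0.8728^0 = +0.238271
  k=1: (−1)^1·1.0000/(1)·0.4881^0·0.8728^2 = -0.761729
d^1_{0,0}(2.1217) = +0.238271 -0.761729 = -0.523457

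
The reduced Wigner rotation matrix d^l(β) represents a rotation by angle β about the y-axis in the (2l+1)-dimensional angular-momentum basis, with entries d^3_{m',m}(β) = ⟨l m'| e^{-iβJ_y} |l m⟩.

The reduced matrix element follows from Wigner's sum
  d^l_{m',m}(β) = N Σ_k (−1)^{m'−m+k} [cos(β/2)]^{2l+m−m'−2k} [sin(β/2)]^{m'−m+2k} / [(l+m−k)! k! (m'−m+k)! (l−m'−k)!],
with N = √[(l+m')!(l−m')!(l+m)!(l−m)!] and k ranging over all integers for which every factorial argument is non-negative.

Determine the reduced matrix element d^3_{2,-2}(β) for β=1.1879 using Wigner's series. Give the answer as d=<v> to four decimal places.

d^3_{2,-2}(β=1.1879) via Wigner's sum:
Half-angle: c=0.828737, s=0.559639. N=√(120·1·1·120)=120.000000
Admissible k: 0..1 (factorial args all ≥0)
  k=0: (−1)^4·120.0000/(24)·0.8287^2·0.5596^4 = +0.336848
  k=1: (−1)^5·120.0000/(120)·0.8287^0·0.5596^6 = -0.030722
d^3_{2,-2}(1.1879) = +0.336848 -0.030722 = +0.306127

d=0.3061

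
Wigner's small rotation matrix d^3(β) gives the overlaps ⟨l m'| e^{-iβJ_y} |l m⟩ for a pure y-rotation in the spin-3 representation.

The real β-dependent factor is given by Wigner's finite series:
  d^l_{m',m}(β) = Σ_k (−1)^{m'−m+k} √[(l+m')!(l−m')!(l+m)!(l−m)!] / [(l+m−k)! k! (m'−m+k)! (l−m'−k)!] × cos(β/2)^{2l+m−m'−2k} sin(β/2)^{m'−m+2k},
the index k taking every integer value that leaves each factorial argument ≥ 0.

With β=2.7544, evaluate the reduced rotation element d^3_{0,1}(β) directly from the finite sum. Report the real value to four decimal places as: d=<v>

d^3_{0,1}(β=2.7544) via Wigner's sum:
c=cos(2.7544/2)=0.192389, s=sin(2.7544/2)=0.981319; N=√[6·6·24·2]=41.569219
k∈{1,2,3} keeps every argument non-negative
  k=1: (−1)^0·41.5692/(12)·0.1924^5·0.9813^1 = +0.000896
  k=2: (−1)^1·41.5692/(4)·0.1924^3·0.9813^3 = -0.069933
  k=3: (−1)^2·41.5692/(12)·0.1924^1·0.9813^5 = +0.606487
d^3_{0,1}(2.7544) = +0.000896 -0.069933 +0.606487 = +0.537450

d=0.5375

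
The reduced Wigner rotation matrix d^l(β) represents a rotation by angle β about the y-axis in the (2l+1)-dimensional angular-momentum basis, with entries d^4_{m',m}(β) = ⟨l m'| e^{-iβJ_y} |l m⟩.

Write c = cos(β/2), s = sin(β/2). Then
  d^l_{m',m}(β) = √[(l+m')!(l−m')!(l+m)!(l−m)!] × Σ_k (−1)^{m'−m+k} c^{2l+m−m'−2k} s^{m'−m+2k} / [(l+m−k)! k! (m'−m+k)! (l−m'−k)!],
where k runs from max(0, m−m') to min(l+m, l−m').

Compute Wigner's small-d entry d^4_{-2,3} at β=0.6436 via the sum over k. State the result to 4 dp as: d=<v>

d=0.0292

d^4_{-2,3}(β=0.6436) via Wigner's sum:
c=cos(0.6436/2)=0.948668, s=sin(0.6436/2)=0.316275; N=√[2·720·5040·1]=2693.993318
Admissible k: 5..6 (factorial args all ≥0)
  k=5: (−1)^0·2693.9933/(240)·0.9487^3·0.3163^5 = +0.030328
  k=6: (−1)^1·2693.9933/(720)·0.9487^1·0.3163^7 = -0.001124
d^4_{-2,3}(0.6436) = +0.030328 -0.001124 = +0.029205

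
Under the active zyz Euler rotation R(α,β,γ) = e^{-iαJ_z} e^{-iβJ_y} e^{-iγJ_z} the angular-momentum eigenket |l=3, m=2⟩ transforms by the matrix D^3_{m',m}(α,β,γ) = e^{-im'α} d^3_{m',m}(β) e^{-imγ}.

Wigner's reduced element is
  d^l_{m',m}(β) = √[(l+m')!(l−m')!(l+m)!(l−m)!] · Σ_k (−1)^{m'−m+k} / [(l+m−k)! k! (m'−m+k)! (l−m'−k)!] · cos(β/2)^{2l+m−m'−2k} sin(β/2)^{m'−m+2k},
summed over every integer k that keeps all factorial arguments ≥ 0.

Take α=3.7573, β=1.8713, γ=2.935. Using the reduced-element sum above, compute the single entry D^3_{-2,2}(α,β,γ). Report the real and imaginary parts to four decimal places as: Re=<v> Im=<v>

Split into d^3_{-2,2}(β=1.8713) × two z-phases.
Half-angle: c=0.593295, s=0.804985. N=√(1·120·120·1)=120.000000
k∈{4,5} keeps every argument non-negative
  k=4: (−1)^0·120.0000/(24)·0.5933^2·0.8050^4 = +0.739031
  k=5: (−1)^1·120.0000/(120)·0.5933^0·0.8050^6 = -0.272099
d^3_{-2,2}(1.8713) = +0.739031 -0.272099 = +0.466933
Attach z-rotation phases: D = e^{-i(-2)(3.7573)}·(+0.466933)·e^{-i(2)(2.935)} = -0.034430+0.465661i

Re=-0.0344 Im=0.4657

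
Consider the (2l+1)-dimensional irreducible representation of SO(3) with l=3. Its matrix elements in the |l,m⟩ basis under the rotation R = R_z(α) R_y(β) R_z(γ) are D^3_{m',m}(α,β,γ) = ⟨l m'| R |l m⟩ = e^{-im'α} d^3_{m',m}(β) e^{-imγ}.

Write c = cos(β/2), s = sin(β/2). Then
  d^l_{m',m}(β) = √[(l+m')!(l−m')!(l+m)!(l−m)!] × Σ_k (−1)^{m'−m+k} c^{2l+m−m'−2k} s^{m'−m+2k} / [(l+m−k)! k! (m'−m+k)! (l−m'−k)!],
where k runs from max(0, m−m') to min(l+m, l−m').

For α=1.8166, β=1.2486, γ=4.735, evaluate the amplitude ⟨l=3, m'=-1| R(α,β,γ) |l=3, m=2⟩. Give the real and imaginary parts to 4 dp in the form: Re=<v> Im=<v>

First d^3_{-1,2}(β=1.2486), then the phase factors e^{-i(-1)α} and e^{-i(2)γ}:
With c≡cos(β/2)=0.811372 and s≡sin(β/2)=0.584529, N=[2·24·120·1]^{1/2}=75.894664
k∈{3,4} keeps every argument non-negative
  k=3: (−1)^0·75.8947/(12)·0.8114^3·0.5845^3 = +0.674699
  k=4: (−1)^1·75.8947/(24)·0.8114^1·0.5845^5 = -0.175086
d^3_{-1,2}(1.2486) = +0.674699 -0.175086 = +0.499613
Attach z-rotation phases: D = e^{-i(-1)(1.8166)}·(+0.499613)·e^{-i(2)(4.735)} = +0.099542-0.489596i

Re=0.0995 Im=-0.4896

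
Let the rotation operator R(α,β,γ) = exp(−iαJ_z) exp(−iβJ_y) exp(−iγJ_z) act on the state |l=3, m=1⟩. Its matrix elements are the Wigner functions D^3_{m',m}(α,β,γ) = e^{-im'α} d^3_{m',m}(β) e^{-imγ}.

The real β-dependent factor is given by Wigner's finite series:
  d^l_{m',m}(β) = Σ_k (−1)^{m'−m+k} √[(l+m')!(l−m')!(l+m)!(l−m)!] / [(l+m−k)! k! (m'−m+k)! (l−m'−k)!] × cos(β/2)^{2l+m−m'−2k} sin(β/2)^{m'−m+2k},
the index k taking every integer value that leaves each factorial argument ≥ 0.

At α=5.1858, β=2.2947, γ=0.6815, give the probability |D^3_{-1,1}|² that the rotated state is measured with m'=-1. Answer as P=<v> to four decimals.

P=0.0470

First d^3_{-1,1}(β=2.2947), then the phase factors e^{-i(-1)α} and e^{-i(1)γ}:
Half-angle: c=0.410905, s=0.911678. N=√(2·24·24·2)=48.000000
The bounds max(0,m−m')=2 and min(l+m,l−m')=4 give 3 terms
  k=2: (−1)^0·48.0000/(8)·0.4109^4·0.9117^2 = +0.142167
  k=3: (−1)^1·48.0000/(6)·0.4109^2·0.9117^4 = -0.933123
  k=4: (−1)^2·48.0000/(48)·0.4109^0·0.9117^6 = +0.574182
d^3_{-1,1}(2.2947) = +0.142167 -0.933123 +0.574182 = -0.216774
|D^3_{-1,1}|² = |d^3_{-1,1}(β)|² = (-0.216774)² = 0.046991 (the z-rotation phases have unit modulus)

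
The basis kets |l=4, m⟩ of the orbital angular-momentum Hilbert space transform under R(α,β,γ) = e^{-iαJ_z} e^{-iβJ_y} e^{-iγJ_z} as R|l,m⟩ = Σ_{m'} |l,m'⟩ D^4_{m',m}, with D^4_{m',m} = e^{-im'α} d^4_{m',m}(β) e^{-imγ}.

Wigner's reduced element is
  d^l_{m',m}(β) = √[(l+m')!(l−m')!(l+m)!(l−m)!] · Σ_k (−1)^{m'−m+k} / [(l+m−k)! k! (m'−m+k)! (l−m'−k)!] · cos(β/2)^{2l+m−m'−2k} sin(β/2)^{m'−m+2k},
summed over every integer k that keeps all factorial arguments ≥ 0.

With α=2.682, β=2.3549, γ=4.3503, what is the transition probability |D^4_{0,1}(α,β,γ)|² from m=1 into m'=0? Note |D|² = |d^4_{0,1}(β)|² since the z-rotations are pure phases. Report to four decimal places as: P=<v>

P=0.0188

First d^4_{0,1}(β=2.3549), then the phase factors e^{-i(0)α} and e^{-i(1)γ}:
Half-angle: c=0.383281, s=0.923632. N=√(24·24·120·6)=643.987578
Admissible k: 1..4 (factorial args all ≥0)
  k=1: (−1)^0·643.9876/(144)·0.3833^7·0.9236^1 = +0.005019
  k=2: (−1)^1·643.9876/(24)·0.3833^5·0.9236^3 = -0.174884
  k=3: (−1)^2·643.9876/(24)·0.3833^3·0.9236^5 = +1.015578
  k=4: (−1)^3·643.9876/(144)·0.3833^1·0.9236^7 = -0.982934
d^4_{0,1}(2.3549) = +0.005019 -0.174884 +1.015578 -0.982934 = -0.137221
|D^4_{0,1}|² = |d^4_{0,1}(β)|² = (-0.137221)² = 0.018830 (the z-rotation phases have unit modulus)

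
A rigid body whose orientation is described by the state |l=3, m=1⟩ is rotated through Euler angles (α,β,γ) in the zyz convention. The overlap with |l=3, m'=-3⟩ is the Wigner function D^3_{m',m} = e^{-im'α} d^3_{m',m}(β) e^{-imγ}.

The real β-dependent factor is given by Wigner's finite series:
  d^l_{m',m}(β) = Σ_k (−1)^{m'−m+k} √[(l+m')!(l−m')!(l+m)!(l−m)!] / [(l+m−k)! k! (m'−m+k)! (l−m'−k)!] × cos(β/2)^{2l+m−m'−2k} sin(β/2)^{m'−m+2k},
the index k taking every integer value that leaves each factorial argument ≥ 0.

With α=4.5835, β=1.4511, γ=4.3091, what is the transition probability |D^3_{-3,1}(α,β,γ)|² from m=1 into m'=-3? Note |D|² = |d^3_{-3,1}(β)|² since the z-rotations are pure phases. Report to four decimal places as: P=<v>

Split into d^3_{-3,1}(β=1.4511) × two z-phases.
c=cos(1.4511/2)=0.748135, s=sin(1.4511/2)=0.663547; N=√[1·720·24·2]=185.903201
Admissible k: 4..4 (factorial args all ≥0)
  k=4: (−1)^0·185.9032/(48)·0.7481^2·0.6635^4 = +0.420235
d^3_{-3,1}(1.4511) = +0.420235
|D^3_{-3,1}|² = |d^3_{-3,1}(β)|² = (+0.420235)² = 0.176597 (the z-rotation phases have unit modulus)

P=0.1766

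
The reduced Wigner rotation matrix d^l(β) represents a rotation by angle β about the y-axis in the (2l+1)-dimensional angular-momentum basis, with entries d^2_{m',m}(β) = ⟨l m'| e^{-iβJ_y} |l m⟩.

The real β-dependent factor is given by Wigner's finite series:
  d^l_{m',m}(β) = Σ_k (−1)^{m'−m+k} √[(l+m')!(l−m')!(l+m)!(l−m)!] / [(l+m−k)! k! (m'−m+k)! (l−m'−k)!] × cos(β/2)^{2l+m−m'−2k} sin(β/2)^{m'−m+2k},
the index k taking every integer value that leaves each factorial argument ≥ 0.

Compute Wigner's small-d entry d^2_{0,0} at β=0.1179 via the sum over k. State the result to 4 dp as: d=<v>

d=0.9792

d^2_{0,0}(β=0.1179) via Wigner's sum:
With c≡cos(β/2)=0.998263 and s≡sin(β/2)=0.058916, N=[2·2·2·2]^{1/2}=4.000000
The bounds max(0,m−m')=0 and min(l+m,l−m')=2 give 3 terms
  k=0: (−1)^0·4.0000/(4)·0.9983^4·0.0589^0 = +0.993070
  k=1: (−1)^1·4.0000/(1)·0.9983^2·0.0589^2 = -0.013836
  k=2: (−1)^2·4.0000/(4)·0.9983^0·0.0589^4 = +0.000012
d^2_{0,0}(0.1179) = +0.993070 -0.013836 +0.000012 = +0.979246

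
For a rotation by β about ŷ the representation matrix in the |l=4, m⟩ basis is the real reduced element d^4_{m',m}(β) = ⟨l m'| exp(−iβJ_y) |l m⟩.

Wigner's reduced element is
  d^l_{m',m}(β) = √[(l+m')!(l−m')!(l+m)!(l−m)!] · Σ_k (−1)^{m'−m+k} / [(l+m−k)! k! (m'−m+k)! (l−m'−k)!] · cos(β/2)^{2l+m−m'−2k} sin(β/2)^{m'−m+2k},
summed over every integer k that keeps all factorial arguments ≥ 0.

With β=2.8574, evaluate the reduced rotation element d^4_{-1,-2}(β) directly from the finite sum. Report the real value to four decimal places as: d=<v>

d=-0.0370

d^4_{-1,-2}(β=2.8574) via Wigner's sum:
Half-angle: c=0.141619, s=0.989921. N=√(6·120·2·720)=1018.233765
The bounds max(0,m−m')=0 and min(l+m,l−m')=2 give 3 terms
  k=0: (−1)^1·1018.2338/(240)·0.1416^7·0.9899^1 = -0.000005
  k=1: (−1)^2·1018.2338/(48)·0.1416^5·0.9899^3 = +0.001172
  k=2: (−1)^3·1018.2338/(72)·0.1416^3·0.9899^5 = -0.038184
d^4_{-1,-2}(2.8574) = -0.000005 +0.001172 -0.038184 = -0.037016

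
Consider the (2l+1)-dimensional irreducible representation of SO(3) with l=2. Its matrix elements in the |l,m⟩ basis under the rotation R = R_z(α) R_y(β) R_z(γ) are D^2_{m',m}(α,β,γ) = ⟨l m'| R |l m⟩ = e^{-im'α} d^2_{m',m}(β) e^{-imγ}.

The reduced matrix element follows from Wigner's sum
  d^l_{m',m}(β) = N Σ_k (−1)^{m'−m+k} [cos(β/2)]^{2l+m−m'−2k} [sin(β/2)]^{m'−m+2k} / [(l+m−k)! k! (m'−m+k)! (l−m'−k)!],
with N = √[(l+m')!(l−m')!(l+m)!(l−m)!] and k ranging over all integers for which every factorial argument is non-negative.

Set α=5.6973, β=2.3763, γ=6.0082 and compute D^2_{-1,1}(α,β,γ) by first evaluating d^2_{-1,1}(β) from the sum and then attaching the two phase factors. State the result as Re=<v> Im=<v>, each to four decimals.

Re=-0.3624 Im=0.1165

First d^2_{-1,1}(β=2.3763), then the phase factors e^{-i(-1)α} and e^{-i(1)γ}:
c=cos(2.3763/2)=0.373377, s=sin(2.3763/2)=0.927680; N=√[1·6·6·1]=6.000000
k∈{2,3} keeps every argument non-negative
  k=2: (−1)^0·6.0000/(2)·0.3734^2·0.9277^2 = +0.359925
  k=3: (−1)^1·6.0000/(6)·0.3734^0·0.9277^4 = -0.740615
d^2_{-1,1}(2.3763) = +0.359925 -0.740615 = -0.380690
Attach z-rotation phases: D = e^{-i(-1)(5.6973)}·(-0.380690)·e^{-i(1)(6.0082)} = -0.362439+0.116459i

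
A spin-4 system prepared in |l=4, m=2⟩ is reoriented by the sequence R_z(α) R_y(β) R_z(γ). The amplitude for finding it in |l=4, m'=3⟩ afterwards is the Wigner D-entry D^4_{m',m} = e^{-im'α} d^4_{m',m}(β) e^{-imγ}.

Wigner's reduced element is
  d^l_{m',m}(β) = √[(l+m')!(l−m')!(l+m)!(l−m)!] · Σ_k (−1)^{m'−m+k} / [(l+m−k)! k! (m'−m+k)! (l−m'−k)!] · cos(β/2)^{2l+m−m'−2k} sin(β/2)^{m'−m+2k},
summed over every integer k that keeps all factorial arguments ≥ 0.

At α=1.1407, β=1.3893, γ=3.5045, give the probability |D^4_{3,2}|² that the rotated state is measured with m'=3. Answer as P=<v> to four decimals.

D^4_{3,2}(1.1407,1.3893,3.5045) = e^{-i·3·1.1407}·d^4_{3,2}(1.3893)·e^{-i·2·3.5045}. Compute d first:
With c≡cos(β/2)=0.768278 and s≡sin(β/2)=0.640117, N=[5040·1·720·2]^{1/2}=2693.993318
Admissible k: 0..1 (factorial args all ≥0)
  k=0: (−1)^1·2693.9933/(720)·0.7683^7·0.6401^1 = -0.378400
  k=1: (−1)^2·2693.9933/(240)·0.7683^5·0.6401^3 = +0.788050
d^4_{3,2}(1.3893) = -0.378400 +0.788050 = +0.409650
|D^4_{3,2}|² = |d^4_{3,2}(β)|² = (+0.409650)² = 0.167813 (the z-rotation phases have unit modulus)

P=0.1678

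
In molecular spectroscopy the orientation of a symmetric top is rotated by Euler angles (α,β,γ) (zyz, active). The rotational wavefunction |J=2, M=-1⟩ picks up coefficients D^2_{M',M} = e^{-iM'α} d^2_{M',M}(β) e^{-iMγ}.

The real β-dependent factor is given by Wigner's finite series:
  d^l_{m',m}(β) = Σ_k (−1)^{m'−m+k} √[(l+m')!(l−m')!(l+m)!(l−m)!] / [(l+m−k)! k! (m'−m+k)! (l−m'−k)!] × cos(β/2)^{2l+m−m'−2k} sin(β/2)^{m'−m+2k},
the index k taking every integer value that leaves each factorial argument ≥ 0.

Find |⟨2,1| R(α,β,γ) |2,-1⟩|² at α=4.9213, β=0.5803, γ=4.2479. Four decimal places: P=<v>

First d^2_{1,-1}(β=0.5803), then the phase factors e^{-i(1)α} and e^{-i(-1)γ}:
Half-angle: c=0.958201, s=0.286096. N=√(6·1·1·6)=6.000000
k∈{0,1} keeps every argument non-negative
  k=0: (−1)^2·6.0000/(2)·0.9582^2·0.2861^2 = +0.225454
  k=1: (−1)^3·6.0000/(6)·0.9582^0·0.2861^4 = -0.006700
d^2_{1,-1}(0.5803) = +0.225454 -0.006700 = +0.218754
|D^2_{1,-1}|² = |d^2_{1,-1}(β)|² = (+0.218754)² = 0.047853 (the z-rotation phases have unit modulus)

P=0.0479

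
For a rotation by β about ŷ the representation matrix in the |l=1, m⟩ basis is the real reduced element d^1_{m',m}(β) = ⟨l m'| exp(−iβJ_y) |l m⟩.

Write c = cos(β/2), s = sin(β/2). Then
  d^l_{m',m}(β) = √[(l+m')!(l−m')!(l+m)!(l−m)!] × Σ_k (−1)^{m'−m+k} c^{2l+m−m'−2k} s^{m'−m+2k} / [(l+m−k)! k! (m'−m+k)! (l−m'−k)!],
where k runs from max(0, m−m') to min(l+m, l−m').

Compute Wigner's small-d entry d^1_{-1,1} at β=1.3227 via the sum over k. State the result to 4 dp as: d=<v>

d=0.3772

d^1_{-1,1}(β=1.3227) via Wigner's sum:
With c≡cos(β/2)=0.789164 and s≡sin(β/2)=0.614183, N=[1·2·2·1]^{1/2}=2.000000
k∈{2} keeps every argument non-negative
  k=2: (−1)^0·2.0000/(2)·0.7892^0·0.6142^2 = +0.377220
d^1_{-1,1}(1.3227) = +0.377220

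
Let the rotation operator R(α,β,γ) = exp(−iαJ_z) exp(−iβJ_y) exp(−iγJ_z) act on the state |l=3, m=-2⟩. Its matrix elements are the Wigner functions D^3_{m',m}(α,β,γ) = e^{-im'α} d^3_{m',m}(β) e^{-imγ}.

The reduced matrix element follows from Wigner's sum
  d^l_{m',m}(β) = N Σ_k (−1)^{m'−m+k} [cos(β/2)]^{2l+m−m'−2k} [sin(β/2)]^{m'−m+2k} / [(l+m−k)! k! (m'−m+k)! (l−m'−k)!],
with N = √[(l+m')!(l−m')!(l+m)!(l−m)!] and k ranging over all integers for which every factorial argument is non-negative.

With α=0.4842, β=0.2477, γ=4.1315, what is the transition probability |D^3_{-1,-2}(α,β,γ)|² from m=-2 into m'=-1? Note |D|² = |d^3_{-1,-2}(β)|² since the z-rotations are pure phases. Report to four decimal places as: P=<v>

Split into d^3_{-1,-2}(β=0.2477) × two z-phases.
Half-angle: c=0.992340, s=0.123534. N=√(2·24·1·120)=75.894664
k: max(0,(-2)−(-1))=0 … min(3+(-2),3−(-1))=1
  k=0: (−1)^1·75.8947/(24)·0.9923^5·0.1235^1 = -0.375914
  k=1: (−1)^2·75.8947/(12)·0.9923^3·0.1235^3 = +0.011651
d^3_{-1,-2}(0.2477) = -0.375914 +0.011651 = -0.364263
|D^3_{-1,-2}|² = |d^3_{-1,-2}(β)|² = (-0.364263)² = 0.132687 (the z-rotation phases have unit modulus)

P=0.1327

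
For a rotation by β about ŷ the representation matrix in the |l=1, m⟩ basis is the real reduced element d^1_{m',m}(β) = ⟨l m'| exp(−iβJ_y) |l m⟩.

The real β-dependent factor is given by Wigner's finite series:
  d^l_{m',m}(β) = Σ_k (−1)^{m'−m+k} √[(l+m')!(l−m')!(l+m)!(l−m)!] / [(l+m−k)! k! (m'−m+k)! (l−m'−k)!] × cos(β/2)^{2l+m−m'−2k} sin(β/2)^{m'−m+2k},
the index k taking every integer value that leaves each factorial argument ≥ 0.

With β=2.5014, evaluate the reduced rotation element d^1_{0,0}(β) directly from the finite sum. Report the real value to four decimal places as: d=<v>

d^1_{0,0}(β=2.5014) via Wigner's sum:
Half-angle: c=0.314658, s=0.949205. N=√(1·1·1·1)=1.000000
Admissible k: 0..1 (factorial args all ≥0)
  k=0: (−1)^0·1.0000/(1)·0.3147^2·0.9492^0 = +0.099010
  k=1: (−1)^1·1.0000/(1)·0.3147^0·0.9492^2 = -0.900990
d^1_{0,0}(2.5014) = +0.099010 -0.900990 = -0.801981

d=-0.8020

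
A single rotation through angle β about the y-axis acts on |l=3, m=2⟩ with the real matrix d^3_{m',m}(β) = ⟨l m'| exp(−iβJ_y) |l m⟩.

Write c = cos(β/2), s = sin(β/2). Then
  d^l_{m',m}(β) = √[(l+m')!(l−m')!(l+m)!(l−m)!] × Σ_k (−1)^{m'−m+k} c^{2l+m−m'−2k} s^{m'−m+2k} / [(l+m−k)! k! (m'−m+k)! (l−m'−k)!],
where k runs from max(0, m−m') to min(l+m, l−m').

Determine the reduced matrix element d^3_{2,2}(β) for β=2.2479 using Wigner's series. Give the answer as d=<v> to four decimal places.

d=-0.1353

d^3_{2,2}(β=2.2479) via Wigner's sum:
With c≡cos(β/2)=0.432124 and s≡sin(β/2)=0.901814, N=[120·1·120·1]^{1/2}=120.000000
The bounds max(0,m−m')=0 and min(l+m,l−m')=1 give 2 terms
  k=0: (−1)^0·120.0000/(120)·0.4321^6·0.9018^0 = +0.006511
  k=1: (−1)^1·120.0000/(24)·0.4321^4·0.9018^2 = -0.141787
d^3_{2,2}(2.2479) = +0.006511 -0.141787 = -0.135276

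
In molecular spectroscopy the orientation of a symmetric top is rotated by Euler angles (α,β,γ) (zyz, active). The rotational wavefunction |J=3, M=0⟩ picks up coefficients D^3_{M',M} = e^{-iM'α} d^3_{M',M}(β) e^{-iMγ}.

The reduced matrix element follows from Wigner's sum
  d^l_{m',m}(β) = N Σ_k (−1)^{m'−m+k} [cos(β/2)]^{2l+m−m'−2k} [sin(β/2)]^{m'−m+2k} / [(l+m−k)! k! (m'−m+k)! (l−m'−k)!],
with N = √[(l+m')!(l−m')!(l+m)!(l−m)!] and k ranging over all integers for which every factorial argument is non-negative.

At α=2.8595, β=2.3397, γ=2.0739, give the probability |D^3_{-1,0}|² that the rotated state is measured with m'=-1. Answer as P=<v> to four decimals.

P=0.1946

First d^3_{-1,0}(β=2.3397), then the phase factors e^{-i(-1)α} and e^{-i(0)γ}:
Half-angle: c=0.390290, s=0.920692. N=√(2·24·6·6)=41.569219
k∈{1,2,3} keeps every argument non-negative
  k=1: (−1)^0·41.5692/(12)·0.3903^5·0.9207^1 = +0.028883
  k=2: (−1)^1·41.5692/(4)·0.3903^3·0.9207^3 = -0.482188
  k=3: (−1)^2·41.5692/(12)·0.3903^1·0.9207^5 = +0.894437
d^3_{-1,0}(2.3397) = +0.028883 -0.482188 +0.894437 = +0.441132
|D^3_{-1,0}|² = |d^3_{-1,0}(β)|² = (+0.441132)² = 0.194597 (the z-rotation phases have unit modulus)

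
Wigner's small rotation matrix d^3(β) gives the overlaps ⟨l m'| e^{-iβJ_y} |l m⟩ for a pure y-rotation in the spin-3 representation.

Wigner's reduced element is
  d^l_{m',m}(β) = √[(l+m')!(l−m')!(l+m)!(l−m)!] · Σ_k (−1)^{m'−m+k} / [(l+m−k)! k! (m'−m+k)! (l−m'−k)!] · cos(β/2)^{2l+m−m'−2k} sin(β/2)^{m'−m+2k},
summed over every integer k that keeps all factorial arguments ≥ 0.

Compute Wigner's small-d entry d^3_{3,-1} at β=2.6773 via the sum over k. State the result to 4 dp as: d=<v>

d^3_{3,-1}(β=2.6773) via Wigner's sum:
With c≡cos(β/2)=0.230067 and s≡sin(β/2)=0.973175, N=[720·1·2·24]^{1/2}=185.903201
k∈{0} keeps every argument non-negative
  k=0: (−1)^4·185.9032/(48)·0.2301^2·0.9732^4 = +0.183873
d^3_{3,-1}(2.6773) = +0.183873

d=0.1839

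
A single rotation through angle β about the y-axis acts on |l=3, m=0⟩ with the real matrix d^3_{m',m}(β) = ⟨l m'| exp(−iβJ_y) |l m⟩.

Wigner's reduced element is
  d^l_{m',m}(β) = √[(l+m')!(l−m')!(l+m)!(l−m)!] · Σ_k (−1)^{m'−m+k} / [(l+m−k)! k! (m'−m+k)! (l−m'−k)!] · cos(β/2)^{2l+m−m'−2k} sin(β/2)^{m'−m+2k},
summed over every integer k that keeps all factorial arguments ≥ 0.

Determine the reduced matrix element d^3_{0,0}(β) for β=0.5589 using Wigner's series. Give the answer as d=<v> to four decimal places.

d^3_{0,0}(β=0.5589) via Wigner's sum:
With c≡cos(β/2)=0.961207 and s≡sin(β/2)=0.275827, N=[6·6·6·6]^{1/2}=36.000000
k: max(0,(0)−(0))=0 … min(3+(0),3−(0))=3
  k=0: (−1)^0·36.0000/(36)·0.9612^6·0.2758^0 = +0.788683
  k=1: (−1)^1·36.0000/(4)·0.9612^4·0.2758^2 = -0.584500
  k=2: (−1)^2·36.0000/(4)·0.9612^2·0.2758^4 = +0.048131
  k=3: (−1)^3·36.0000/(36)·0.9612^0·0.2758^6 = -0.000440
d^3_{0,0}(0.5589) = +0.788683 -0.584500 +0.048131 -0.000440 = +0.251873

d=0.2519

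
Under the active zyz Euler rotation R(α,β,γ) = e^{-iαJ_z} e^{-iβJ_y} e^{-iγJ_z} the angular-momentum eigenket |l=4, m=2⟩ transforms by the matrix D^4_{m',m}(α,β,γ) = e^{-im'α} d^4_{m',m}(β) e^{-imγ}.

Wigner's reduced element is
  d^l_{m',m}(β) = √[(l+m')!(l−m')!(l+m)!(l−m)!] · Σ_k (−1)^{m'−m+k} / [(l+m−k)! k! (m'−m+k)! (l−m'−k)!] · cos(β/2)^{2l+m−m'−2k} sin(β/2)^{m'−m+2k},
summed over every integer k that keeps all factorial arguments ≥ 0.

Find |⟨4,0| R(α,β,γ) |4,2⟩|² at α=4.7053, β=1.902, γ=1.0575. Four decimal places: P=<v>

P=0.0084

First d^4_{0,2}(β=1.902), then the phase factors e^{-i(0)α} and e^{-i(2)γ}:
c=cos(1.902/2)=0.580869, s=sin(1.902/2)=0.813997; N=√[24·24·720·2]=910.735966
Admissible k: 2..4 (factorial args all ≥0)
  k=2: (−1)^0·910.7360/(96)·0.5809^6·0.8140^2 = +0.241456
  k=3: (−1)^1·910.7360/(36)·0.5809^4·0.8140^4 = -1.264430
  k=4: (−1)^2·910.7360/(96)·0.5809^2·0.8140^6 = +0.931139
d^4_{0,2}(1.902) = +0.241456 -1.264430 +0.931139 = -0.091835
|D^4_{0,2}|² = |d^4_{0,2}(β)|² = (-0.091835)² = 0.008434 (the z-rotation phases have unit modulus)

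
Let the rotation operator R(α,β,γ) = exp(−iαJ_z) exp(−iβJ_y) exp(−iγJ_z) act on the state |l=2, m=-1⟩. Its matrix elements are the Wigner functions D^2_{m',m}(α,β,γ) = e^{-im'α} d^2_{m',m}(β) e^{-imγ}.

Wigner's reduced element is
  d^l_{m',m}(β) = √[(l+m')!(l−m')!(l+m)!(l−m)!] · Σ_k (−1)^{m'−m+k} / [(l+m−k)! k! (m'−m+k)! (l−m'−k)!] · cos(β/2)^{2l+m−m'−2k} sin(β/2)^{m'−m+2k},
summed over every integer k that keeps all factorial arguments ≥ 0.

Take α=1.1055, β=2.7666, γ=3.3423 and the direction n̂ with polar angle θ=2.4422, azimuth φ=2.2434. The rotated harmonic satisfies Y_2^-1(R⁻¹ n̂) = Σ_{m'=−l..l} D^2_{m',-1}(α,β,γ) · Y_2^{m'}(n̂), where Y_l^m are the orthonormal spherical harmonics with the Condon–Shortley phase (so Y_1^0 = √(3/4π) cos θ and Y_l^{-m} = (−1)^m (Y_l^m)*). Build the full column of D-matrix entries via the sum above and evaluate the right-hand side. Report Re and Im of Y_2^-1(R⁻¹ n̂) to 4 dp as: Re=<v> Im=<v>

Re=-0.0908 Im=0.3551

Need the full column D^2_{m',-1} for m'=−2..2 at α=1.1055, β=2.7666, γ=3.3423.
cos(β/2)=0.186400, sin(β/2)=0.982474
d^2_{-2,-1}: single k=1 term ⇒ +0.012726;  D = +0.009484-0.008485i
d^2_{-1,-1}: k∈[0..1] ⇒ +0.001207 -0.100613 = -0.099406;  D = +0.025996+0.095946i
d^2_{0,-1}: k∈[0..1] ⇒ -0.015586 +0.432996 = +0.417410;  D = -0.409031-0.083216i
d^2_{1,-1}: k∈[0..1] ⇒ +0.100613 -0.931718 = -0.831105;  D = +0.513497-0.653495i
d^2_{2,-1}: single k=0 term ⇒ -0.353540;  D = -0.150425-0.319942i
Y_2^{m'}(θ=2.4422,φ=2.2434) and Σ D·Y over m':
  (+0.0095-0.0085i)·(-0.0358+0.1560i)  (+0.0260+0.0959i)·(+0.2371+0.2977i)  (-0.4090-0.0832i)·(+0.2387+0.0000i)  (+0.5135-0.6535i)·(-0.2371+0.2977i)  (-0.1504-0.3199i)·(-0.0358-0.1560i)
Y_2^-1(R⁻¹ n̂) = -0.090787+0.355145i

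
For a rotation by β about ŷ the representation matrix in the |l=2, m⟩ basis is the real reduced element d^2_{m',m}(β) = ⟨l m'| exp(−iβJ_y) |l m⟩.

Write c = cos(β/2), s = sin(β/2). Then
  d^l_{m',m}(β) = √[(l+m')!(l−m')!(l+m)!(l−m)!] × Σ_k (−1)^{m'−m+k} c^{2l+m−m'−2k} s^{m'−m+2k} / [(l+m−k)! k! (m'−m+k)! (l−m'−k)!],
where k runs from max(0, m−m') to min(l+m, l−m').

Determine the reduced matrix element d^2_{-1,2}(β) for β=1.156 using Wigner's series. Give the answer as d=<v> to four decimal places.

d=0.2732

d^2_{-1,2}(β=1.156) via Wigner's sum:
Half-angle: c=0.837557, s=0.546350. N=√(1·6·24·1)=12.000000
k: max(0,(2)−(-1))=3 … min(2+(2),2−(-1))=3
  k=3: (−1)^0·12.0000/(6)·0.8376^1·0.5463^3 = +0.273185
d^2_{-1,2}(1.156) = +0.273185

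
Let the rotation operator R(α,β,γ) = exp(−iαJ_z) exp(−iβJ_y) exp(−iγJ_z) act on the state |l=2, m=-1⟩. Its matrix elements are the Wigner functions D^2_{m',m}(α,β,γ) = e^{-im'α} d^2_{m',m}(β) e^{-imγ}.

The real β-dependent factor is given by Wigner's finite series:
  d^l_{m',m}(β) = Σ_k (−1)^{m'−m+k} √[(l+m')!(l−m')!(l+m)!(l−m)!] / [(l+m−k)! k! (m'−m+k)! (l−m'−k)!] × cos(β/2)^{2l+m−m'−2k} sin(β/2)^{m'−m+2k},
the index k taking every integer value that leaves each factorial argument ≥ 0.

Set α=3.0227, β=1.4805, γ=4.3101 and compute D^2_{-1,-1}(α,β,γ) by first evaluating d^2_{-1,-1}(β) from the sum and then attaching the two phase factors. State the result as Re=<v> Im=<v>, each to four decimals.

First d^2_{-1,-1}(β=1.4805), then the phase factors e^{-i(-1)α} and e^{-i(-1)γ}:
Half-angle: c=0.738300, s=0.674473. N=√(1·6·1·6)=6.000000
k∈{0,1} keeps every argument non-negative
  k=0: (−1)^0·6.0000/(6)·0.7383^4·0.6745^0 = +0.297120
  k=1: (−1)^1·6.0000/(2)·0.7383^2·0.6745^2 = -0.743902
d^2_{-1,-1}(1.4805) = +0.297120 -0.743902 = -0.446782
Attach z-rotation phases: D = e^{-i(-1)(3.0227)}·(-0.446782)·e^{-i(-1)(4.3101)} = -0.222455-0.387463i

Re=-0.2225 Im=-0.3875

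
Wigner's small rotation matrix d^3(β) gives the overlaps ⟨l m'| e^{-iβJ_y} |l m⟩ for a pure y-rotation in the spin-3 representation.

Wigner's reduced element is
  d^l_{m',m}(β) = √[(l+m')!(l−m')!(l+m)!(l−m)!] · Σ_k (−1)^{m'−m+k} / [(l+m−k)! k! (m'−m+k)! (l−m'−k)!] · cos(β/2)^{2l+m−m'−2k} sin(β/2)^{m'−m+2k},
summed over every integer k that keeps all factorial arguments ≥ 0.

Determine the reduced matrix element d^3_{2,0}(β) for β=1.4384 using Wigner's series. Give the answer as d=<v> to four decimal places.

d^3_{2,0}(β=1.4384) via Wigner's sum:
c=cos(1.4384/2)=0.752333, s=sin(1.4384/2)=0.658783; N=√[120·1·6·6]=65.726707
Admissible k: 0..1 (factorial args all ≥0)
  k=0: (−1)^2·65.7267/(12)·0.7523^4·0.6588^2 = +0.761528
  k=1: (−1)^3·65.7267/(12)·0.7523^2·0.6588^4 = -0.583916
d^3_{2,0}(1.4384) = +0.761528 -0.583916 = +0.177612

d=0.1776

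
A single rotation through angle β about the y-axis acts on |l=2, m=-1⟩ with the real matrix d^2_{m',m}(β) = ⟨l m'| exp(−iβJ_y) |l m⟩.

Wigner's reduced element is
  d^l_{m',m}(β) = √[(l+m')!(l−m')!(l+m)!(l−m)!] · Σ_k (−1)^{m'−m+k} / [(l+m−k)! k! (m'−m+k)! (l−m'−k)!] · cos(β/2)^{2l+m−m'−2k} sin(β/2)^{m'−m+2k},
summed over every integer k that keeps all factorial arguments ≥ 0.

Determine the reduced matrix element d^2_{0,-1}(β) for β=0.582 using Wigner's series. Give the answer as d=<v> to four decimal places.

d^2_{0,-1}(β=0.582) via Wigner's sum:
With c≡cos(β/2)=0.957957 and s≡sin(β/2)=0.286910, N=[2·2·1·6]^{1/2}=4.898979
Admissible k: 0..1 (factorial args all ≥0)
  k=0: (−1)^1·4.8990/(2)·0.9580^3·0.2869^1 = -0.617818
  k=1: (−1)^2·4.8990/(2)·0.9580^1·0.2869^3 = +0.055419
d^2_{0,-1}(0.582) = -0.617818 +0.055419 = -0.562399

d=-0.5624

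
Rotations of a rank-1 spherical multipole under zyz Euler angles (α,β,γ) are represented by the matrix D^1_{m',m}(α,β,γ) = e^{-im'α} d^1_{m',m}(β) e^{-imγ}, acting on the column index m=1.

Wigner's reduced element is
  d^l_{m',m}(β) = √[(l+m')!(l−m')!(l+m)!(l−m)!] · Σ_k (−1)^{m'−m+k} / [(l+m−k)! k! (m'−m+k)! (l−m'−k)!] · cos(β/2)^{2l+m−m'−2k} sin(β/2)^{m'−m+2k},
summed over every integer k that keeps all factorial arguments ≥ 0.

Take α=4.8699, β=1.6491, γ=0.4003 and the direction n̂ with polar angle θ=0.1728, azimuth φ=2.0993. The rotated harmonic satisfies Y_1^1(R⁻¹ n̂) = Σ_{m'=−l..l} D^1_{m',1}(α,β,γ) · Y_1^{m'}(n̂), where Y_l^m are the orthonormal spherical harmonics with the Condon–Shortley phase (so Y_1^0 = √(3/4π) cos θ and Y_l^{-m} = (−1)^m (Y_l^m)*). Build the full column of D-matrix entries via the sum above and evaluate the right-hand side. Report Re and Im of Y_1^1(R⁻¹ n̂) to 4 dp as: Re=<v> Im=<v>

Need the full column D^1_{m',1} for m'=−1..1 at α=4.8699, β=1.6491, γ=0.4003.
cos(β/2)=0.678887, sin(β/2)=0.734242
d^1_{-1,1}: single k=2 term ⇒ +0.539112;  D = -0.129608-0.523300i
d^1_{0,1}: single k=1 term ⇒ +0.704940;  D = +0.649210-0.274711i
d^1_{1,1}: single k=0 term ⇒ +0.460888;  D = +0.243962+0.391025i
Y_1^{m'}(θ=0.1728,φ=2.0993) and Σ D·Y over m':
  (-0.1296-0.5233i)·(-0.0300-0.0513i)  (+0.6492-0.2747i)·(+0.4813+0.0000i)  (+0.2440+0.3910i)·(+0.0300-0.0513i)
Y_1^1(R⁻¹ n̂) = +0.316886-0.110704i

Re=0.3169 Im=-0.1107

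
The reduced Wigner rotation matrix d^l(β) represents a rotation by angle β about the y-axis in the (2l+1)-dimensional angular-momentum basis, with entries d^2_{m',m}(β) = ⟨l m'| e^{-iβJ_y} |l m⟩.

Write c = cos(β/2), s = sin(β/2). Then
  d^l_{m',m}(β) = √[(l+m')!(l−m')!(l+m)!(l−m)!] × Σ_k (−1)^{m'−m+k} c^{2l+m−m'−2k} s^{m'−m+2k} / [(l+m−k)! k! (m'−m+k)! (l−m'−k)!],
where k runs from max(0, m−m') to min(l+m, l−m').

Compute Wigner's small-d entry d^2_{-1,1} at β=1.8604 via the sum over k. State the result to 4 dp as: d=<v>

d^2_{-1,1}(β=1.8604) via Wigner's sum:
With c≡cos(β/2)=0.597674 and s≡sin(β/2)=0.801739, N=[1·6·6·1]^{1/2}=6.000000
The bounds max(0,m−m')=2 and min(l+m,l−m')=3 give 2 terms
  k=2: (−1)^0·6.0000/(2)·0.5977^2·0.8017^2 = +0.688836
  k=3: (−1)^1·6.0000/(6)·0.5977^0·0.8017^4 = -0.413174
d^2_{-1,1}(1.8604) = +0.688836 -0.413174 = +0.275662

d=0.2757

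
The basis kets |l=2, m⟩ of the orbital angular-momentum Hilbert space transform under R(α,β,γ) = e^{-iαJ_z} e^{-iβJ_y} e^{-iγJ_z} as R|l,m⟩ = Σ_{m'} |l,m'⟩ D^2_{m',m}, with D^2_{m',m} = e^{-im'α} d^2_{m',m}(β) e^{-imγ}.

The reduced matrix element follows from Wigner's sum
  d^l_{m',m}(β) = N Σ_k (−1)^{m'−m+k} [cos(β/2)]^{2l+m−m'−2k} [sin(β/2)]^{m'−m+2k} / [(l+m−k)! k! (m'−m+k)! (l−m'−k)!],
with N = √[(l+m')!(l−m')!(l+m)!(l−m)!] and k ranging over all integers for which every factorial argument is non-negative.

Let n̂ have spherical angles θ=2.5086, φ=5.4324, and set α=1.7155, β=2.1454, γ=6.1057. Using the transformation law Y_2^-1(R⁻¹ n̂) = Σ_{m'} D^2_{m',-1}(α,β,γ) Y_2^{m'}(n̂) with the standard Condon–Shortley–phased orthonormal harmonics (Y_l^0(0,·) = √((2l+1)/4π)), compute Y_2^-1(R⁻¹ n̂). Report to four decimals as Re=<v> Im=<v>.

Need the full column D^2_{m',-1} for m'=−2..2 at α=1.7155, β=2.1454, γ=6.1057.
cos(β/2)=0.477754, sin(β/2)=0.878494
d^2_{-2,-1}: single k=1 term ⇒ +0.191594;  D = -0.190395-0.021399i
d^2_{-1,-1}: k∈[0..1] ⇒ +0.052098 -0.528454 = -0.476356;  D = -0.015613-0.476101i
d^2_{0,-1}: k∈[0..1] ⇒ -0.234654 +0.793407 = +0.558753;  D = +0.549975-0.098651i
d^2_{1,-1}: k∈[0..1] ⇒ +0.528454 -0.595600 = -0.067146;  D = +0.021261+0.063691i
d^2_{2,-1}: single k=0 term ⇒ -0.647814;  D = +0.578479-0.291590i
Y_2^{m'}(θ=2.5086,φ=5.4324) and Σ D·Y over m':
  (-0.1904-0.0214i)·(-0.0176+0.1340i)  (-0.0156-0.4761i)·(-0.2430-0.2770i)  (+0.5500-0.0987i)·(+0.2997+0.0000i)  (+0.0213+0.0637i)·(+0.2430-0.2770i)  (+0.5785-0.2916i)·(-0.0176-0.1340i)
Y_2^-1(R⁻¹ n̂) = +0.016478+0.002495i

Re=0.0165 Im=0.0025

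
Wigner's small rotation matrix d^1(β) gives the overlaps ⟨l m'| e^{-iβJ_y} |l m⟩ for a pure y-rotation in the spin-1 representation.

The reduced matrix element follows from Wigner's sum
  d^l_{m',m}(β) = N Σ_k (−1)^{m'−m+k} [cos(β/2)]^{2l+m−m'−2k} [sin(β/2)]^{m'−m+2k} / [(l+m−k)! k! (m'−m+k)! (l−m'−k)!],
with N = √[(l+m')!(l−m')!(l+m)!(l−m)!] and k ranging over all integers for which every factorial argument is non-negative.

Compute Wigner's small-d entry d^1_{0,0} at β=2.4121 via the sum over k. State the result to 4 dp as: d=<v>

d^1_{0,0}(β=2.4121) via Wigner's sum:
With c≡cos(β/2)=0.356712 and s≡sin(β/2)=0.934214, N=[1·1·1·1]^{1/2}=1.000000
The bounds max(0,m−m')=0 and min(l+m,l−m')=1 give 2 terms
  k=0: (−1)^0·1.0000/(1)·0.3567^2·0.9342^0 = +0.127244
  k=1: (−1)^1·1.0000/(1)·0.3567^0·0.9342^2 = -0.872756
d^1_{0,0}(2.4121) = +0.127244 -0.872756 = -0.745513

d=-0.7455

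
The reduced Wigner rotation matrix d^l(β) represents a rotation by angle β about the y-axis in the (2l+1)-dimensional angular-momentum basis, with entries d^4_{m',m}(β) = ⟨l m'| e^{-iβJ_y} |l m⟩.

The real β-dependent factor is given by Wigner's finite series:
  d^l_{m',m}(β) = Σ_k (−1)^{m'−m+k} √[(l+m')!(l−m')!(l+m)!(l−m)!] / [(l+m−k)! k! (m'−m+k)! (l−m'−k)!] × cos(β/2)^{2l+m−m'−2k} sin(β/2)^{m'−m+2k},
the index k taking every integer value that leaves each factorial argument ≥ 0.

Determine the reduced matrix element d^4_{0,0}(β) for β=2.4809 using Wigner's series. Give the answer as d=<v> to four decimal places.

d^4_{0,0}(β=2.4809) via Wigner's sum:
Half-angle: c=0.324371, s=0.945930. N=√(24·24·24·24)=576.000000
k: max(0,(0)−(0))=0 … min(4+(0),4−(0))=4
  k=0: (−1)^0·576.0000/(576)·0.3244^8·0.9459^0 = +0.000123
  k=1: (−1)^1·576.0000/(36)·0.3244^6·0.9459^2 = -0.016676
  k=2: (−1)^2·576.0000/(16)·0.3244^4·0.9459^4 = +0.319084
  k=3: (−1)^3·576.0000/(36)·0.3244^2·0.9459^6 = -1.206028
  k=4: (−1)^4·576.0000/(576)·0.3244^0·0.9459^8 = +0.641021
d^4_{0,0}(2.4809) = +0.000123 -0.016676 +0.319084 -1.206028 +0.641021 = -0.262476

d=-0.2625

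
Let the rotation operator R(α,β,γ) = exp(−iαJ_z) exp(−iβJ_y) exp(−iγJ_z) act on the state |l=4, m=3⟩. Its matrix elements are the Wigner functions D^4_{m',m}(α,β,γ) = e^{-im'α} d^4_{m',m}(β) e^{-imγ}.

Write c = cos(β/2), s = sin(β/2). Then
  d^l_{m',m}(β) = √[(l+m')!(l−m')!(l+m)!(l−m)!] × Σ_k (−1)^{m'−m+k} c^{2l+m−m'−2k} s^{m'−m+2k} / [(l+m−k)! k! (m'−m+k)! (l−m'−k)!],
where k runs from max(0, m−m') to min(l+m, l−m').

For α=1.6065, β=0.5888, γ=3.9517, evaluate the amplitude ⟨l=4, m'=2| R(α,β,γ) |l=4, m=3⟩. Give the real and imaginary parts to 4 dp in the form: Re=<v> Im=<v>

Split into d^4_{2,3}(β=0.5888) × two z-phases.
c=cos(0.5888/2)=0.956976, s=sin(0.5888/2)=0.290166; N=√[720·2·5040·1]=2693.993318
Admissible k: 1..2 (factorial args all ≥0)
  k=1: (−1)^0·2693.9933/(720)·0.9570^7·0.2902^1 = +0.798029
  k=2: (−1)^1·2693.9933/(240)·0.9570^5·0.2902^3 = -0.220105
d^4_{2,3}(0.5888) = +0.798029 -0.220105 = +0.577924
D = (-0.997452+0.071347i)·(+0.577924)·(+0.757533+0.652797i) = -0.463598-0.345070i

Re=-0.4636 Im=-0.3451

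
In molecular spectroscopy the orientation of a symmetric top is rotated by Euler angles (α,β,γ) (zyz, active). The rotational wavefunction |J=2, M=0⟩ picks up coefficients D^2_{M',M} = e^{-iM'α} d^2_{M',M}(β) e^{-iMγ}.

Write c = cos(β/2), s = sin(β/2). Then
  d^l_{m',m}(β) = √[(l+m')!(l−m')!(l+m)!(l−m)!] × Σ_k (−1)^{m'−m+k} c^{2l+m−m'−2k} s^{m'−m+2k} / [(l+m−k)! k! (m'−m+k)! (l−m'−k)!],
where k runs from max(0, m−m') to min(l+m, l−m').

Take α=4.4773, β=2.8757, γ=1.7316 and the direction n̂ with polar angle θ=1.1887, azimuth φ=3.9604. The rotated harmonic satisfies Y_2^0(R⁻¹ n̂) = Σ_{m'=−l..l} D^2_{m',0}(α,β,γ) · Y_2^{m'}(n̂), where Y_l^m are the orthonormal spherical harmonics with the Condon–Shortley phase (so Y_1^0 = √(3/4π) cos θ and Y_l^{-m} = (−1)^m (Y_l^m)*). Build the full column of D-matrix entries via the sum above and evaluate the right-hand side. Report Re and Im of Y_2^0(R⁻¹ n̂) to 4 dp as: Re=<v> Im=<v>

Need the full column D^2_{m',0} for m'=−2..2 at α=4.4773, β=2.8757, γ=1.7316.
cos(β/2)=0.132555, sin(β/2)=0.991176
d^2_{-2,0}: single k=2 term ⇒ +0.042283;  D = -0.037695+0.019156i
d^2_{-1,0}: k∈[1..2] ⇒ +0.005655 -0.316172 = -0.310517;  D = +0.072329+0.301976i
d^2_{0,0}: k∈[0..2] ⇒ +0.000309 -0.069048 +0.965167 = +0.896427;  D = +0.896427+0.000000i
d^2_{1,0}: k∈[0..1] ⇒ -0.005655 +0.316172 = +0.310517;  D = -0.072329+0.301976i
d^2_{2,0}: single k=0 term ⇒ +0.042283;  D = -0.037695-0.019156i
Y_2^{m'}(θ=1.1887,φ=3.9604) and Σ D·Y over m':
  (-0.0377+0.0192i)·(-0.0222-0.3318i)  (+0.0723+0.3020i)·(-0.1826+0.1952i)  (+0.8964+0.0000i)·(-0.1838+0.0000i)  (-0.0723+0.3020i)·(+0.1826+0.1952i)  (-0.0377-0.0192i)·(-0.0222+0.3318i)
Y_2^0(R⁻¹ n̂) = -0.294724+0.000000i

Re=-0.2947 Im=0.0000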